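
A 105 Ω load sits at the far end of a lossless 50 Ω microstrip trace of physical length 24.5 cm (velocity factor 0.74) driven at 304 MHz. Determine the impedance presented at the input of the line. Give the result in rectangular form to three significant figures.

Z_in ≈ 29.9 + j21.3 Ω

λ = v/f = 0.74·c / 304 MHz = 0.73 m
βl = 2π·l/λ = 2π × 0.335 = 121°
tan(βl) = tan(121°) = -1.68
Z_in = Z_0·(Z_L + jZ_0·tanβl)/(Z_0 + jZ_L·tanβl)
     = 50·(105 − j83.9)/(50 − j176)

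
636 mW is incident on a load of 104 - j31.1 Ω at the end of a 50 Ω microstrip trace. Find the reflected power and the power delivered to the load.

P_reflected ≈ 100 mW; P_delivered ≈ 536 mW

|Γ| = |(54 − j31.1)/(154 − j31.1)| = 0.397
|Γ|² = 0.157
P_refl = |Γ|²·P_inc = 100 mW, P_del = (1 − |Γ|²)·P_inc = 536 mW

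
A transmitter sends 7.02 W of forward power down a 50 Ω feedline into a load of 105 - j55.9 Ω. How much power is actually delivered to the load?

P_delivered ≈ 5.43 W

|Γ| = |(55 − j55.9)/(155 − j55.9)| = 0.476
|Γ|² = 0.227
P_refl = |Γ|²·P_inc = 1.59 W, P_del = (1 − |Γ|²)·P_inc = 5.43 W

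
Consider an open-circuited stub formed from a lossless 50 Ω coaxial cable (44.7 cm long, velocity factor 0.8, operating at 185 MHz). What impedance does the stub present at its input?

λ = v/f = 0.8·c / 185 MHz = 1.3 m
βl = 2π·l/λ = 2π × 0.345 = 124°
tan(βl) = -1.48
For an open-circuited stub, Z_in = −jZ_0·cot(βl) = −jZ_0/tan(βl)

Z_in ≈ +j33.8 Ω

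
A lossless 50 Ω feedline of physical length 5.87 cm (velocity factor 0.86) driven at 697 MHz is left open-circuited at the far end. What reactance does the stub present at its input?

X_in ≈ -32.4 Ω (capacitive)

λ = v/f = 0.86·c / 697 MHz = 0.37 m
βl = 2π·l/λ = 2π × 0.159 = 57.1°
tan(βl) = 1.55
For an open-circuited stub, Z_in = −jZ_0·cot(βl) = −jZ_0/tan(βl)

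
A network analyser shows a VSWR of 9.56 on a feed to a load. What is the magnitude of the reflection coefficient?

|Γ| = (S − 1)/(S + 1) = (9.56 − 1)/(9.56 + 1) = 8.56/10.6

|Γ| ≈ 0.811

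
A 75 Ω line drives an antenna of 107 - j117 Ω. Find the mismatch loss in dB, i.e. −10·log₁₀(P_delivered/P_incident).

mismatch loss ≈ 1.64 dB

Γ = (32 − j117)/(182 − j117), |Γ| = 0.561
|Γ|² = 0.314, so P_del/P_inc = 1 − |Γ|² = 0.686
ML = −10·log₁₀(1 − |Γ|²)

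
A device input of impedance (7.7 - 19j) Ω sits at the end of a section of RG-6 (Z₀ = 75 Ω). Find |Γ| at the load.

Γ = (Z_L − Z_0)/(Z_L + Z_0) = (-67.3 − j19)/(82.7 − j19)
|Γ| = 69.9/84.9

|Γ| ≈ 0.824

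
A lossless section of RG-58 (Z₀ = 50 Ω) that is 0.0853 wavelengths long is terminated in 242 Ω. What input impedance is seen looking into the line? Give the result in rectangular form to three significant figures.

βl = 2π × 0.0853 = 30.7°
tan(βl) = tan(30.7°) = 0.594
Z_in = Z_0·(Z_L + jZ_0·tanβl)/(Z_0 + jZ_L·tanβl)
     = 50·(242 + j29.7)/(50 + j144)

Z_in ≈ 35.3 − j71.9 Ω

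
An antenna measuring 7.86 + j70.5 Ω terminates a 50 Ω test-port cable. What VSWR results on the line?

VSWR ≈ 19.1

Γ = (Z_L − Z_0)/(Z_L + Z_0) = (-42.14 + j70.5)/(57.86 + j70.5)
|Γ| = 82.1/91.2 = 0.901
VSWR = (1 + |Γ|)/(1 − |Γ|) = 1.9/0.0994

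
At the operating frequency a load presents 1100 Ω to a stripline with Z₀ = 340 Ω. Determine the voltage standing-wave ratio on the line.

VSWR ≈ 3.24

For a purely resistive load, VSWR = R_L/Z_0 or Z_0/R_L (whichever > 1) = 1100/340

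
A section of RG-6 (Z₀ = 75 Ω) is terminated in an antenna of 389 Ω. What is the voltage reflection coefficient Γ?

Γ = (Z_L − Z_0)/(Z_L + Z_0) = (389 − 75)/(389 + 75) = 314/464

Γ = 0.677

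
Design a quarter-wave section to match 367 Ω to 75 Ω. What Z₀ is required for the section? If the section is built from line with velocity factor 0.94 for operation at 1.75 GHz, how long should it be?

Z_qwt = √(Z_0·R_L) = √(75 × 367) = √27520
λ = 0.94·c/f = 0.161 m, so l = λ/4 = 0.0403 m

Z_qwt ≈ 166 Ω; length ≈ 4.03 cm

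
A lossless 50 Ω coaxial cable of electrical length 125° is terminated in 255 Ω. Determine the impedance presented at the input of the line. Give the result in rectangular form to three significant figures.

Z_in ≈ 14.3 + j33 Ω

tan(βl) = tan(125°) = -1.43
Z_in = Z_0·(Z_L + jZ_0·tanβl)/(Z_0 + jZ_L·tanβl)
     = 50·(255 − j71.4)/(50 − j364)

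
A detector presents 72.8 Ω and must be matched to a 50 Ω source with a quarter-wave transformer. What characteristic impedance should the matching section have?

Z_qwt ≈ 60.3 Ω

Z_qwt = √(Z_0·R_L) = √(50 × 72.8) = √3640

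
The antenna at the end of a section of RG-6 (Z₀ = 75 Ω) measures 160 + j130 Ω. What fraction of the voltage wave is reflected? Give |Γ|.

Γ = (Z_L − Z_0)/(Z_L + Z_0) = (85 + j130)/(235 + j130)
|Γ| = 155/269

|Γ| ≈ 0.578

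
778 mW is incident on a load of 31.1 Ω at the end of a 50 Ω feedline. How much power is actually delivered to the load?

Γ = (31.1 − 50)/(31.1 + 50) = -0.233
|Γ|² = 0.0543
P_refl = |Γ|²·P_inc = 42.3 mW, P_del = (1 − |Γ|²)·P_inc = 736 mW

P_delivered ≈ 736 mW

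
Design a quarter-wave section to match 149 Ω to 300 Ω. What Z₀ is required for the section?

Z_qwt ≈ 211 Ω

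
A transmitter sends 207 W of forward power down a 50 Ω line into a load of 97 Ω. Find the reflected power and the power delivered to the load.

P_reflected ≈ 21.2 W; P_delivered ≈ 186 W

Γ = (97 − 50)/(97 + 50) = 0.32
|Γ|² = 0.102
P_refl = |Γ|²·P_inc = 21.2 W, P_del = (1 − |Γ|²)·P_inc = 186 W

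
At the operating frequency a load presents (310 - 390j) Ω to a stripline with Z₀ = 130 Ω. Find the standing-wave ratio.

Γ = (Z_L − Z_0)/(Z_L + Z_0) = (180 − j390)/(440 − j390)
|Γ| = 430/588 = 0.731
VSWR = (1 + |Γ|)/(1 − |Γ|) = 1.73/0.269

VSWR ≈ 6.42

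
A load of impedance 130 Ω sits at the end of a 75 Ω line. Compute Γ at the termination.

Γ = 0.268

Γ = (Z_L − Z_0)/(Z_L + Z_0) = (130 − 75)/(130 + 75) = 55/205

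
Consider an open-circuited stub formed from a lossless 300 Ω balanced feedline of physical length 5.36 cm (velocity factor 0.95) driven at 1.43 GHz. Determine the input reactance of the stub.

λ = v/f = 0.95·c / 1.43 GHz = 0.199 m
βl = 2π·l/λ = 2π × 0.269 = 96.8°
tan(βl) = -8.36
For an open-circuited stub, Z_in = −jZ_0·cot(βl) = −jZ_0/tan(βl)

X_in ≈ 35.9 Ω (inductive)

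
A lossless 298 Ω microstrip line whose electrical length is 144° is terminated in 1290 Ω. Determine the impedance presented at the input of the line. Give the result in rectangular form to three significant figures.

tan(βl) = tan(144°) = -0.727
Z_in = Z_0·(Z_L + jZ_0·tanβl)/(Z_0 + jZ_L·tanβl)
     = 298·(1290 − j217)/(298 − j937)

Z_in ≈ 181 + j353 Ω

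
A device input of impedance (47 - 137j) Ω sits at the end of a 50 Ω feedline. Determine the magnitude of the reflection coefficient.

|Γ| ≈ 0.816

Γ = (Z_L − Z_0)/(Z_L + Z_0) = (-3 − j137)/(97 − j137)
|Γ| = 137/168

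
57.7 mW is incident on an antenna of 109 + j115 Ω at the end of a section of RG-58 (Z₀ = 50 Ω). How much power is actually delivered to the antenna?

|Γ| = |(59 + j115)/(159 + j115)| = 0.659
|Γ|² = 0.434
P_refl = |Γ|²·P_inc = 25 mW, P_del = (1 − |Γ|²)·P_inc = 32.7 mW

P_delivered ≈ 32.7 mW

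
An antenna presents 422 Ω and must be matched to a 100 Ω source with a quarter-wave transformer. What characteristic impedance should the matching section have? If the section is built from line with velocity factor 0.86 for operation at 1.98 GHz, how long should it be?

Z_qwt = √(Z_0·R_L) = √(100 × 422) = √42200
λ = 0.86·c/f = 0.13 m, so l = λ/4 = 0.0326 m

Z_qwt ≈ 205 Ω; length ≈ 3.26 cm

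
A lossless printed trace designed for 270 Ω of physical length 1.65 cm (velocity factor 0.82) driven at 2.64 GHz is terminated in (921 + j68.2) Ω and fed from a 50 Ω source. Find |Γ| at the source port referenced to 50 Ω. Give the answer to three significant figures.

|Γ| ≈ 0.694

λ = v/f = 0.82·c / 2.64 GHz = 0.0932 m
βl = 2π·l/λ = 2π × 0.177 = 63.7°
tan(βl) = 2.03
Z_in = Z_0·(Z_L + jZ_0·tanβl)/(Z_0 + jZ_L·tanβl) = 97.9 − j126 Ω
Γ_s = (Z_in − Z_s)/(Z_in + Z_s) = (47.9 − j126)/(148 − j126), |Γ_s| = 0.694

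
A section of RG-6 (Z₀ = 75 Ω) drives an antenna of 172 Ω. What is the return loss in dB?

Γ = (172 − 75)/(172 + 75) = 0.393
RL = −20·log₁₀|Γ| = −20·log₁₀(0.393)

RL ≈ 8.12 dB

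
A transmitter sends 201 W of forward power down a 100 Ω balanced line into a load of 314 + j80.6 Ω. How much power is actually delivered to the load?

P_delivered ≈ 142 W

|Γ| = |(214 + j80.6)/(414 + j80.6)| = 0.542
|Γ|² = 0.294
P_refl = |Γ|²·P_inc = 59.1 W, P_del = (1 − |Γ|²)·P_inc = 142 W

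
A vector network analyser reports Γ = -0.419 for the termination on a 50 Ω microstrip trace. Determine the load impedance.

Z_L = Z_0·(1 + Γ)/(1 − Γ) = 50·(0.581)/(1.42)

Z_L ≈ 20.5 Ω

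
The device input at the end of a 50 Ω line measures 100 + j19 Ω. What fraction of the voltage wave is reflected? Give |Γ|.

Γ = (Z_L − Z_0)/(Z_L + Z_0) = (50 + j19)/(150 + j19)
|Γ| = 53.5/151

|Γ| ≈ 0.354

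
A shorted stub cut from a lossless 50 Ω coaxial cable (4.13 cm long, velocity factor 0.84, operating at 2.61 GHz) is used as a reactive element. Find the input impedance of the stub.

Z_in ≈ −j24.4 Ω

λ = v/f = 0.84·c / 2.61 GHz = 0.0966 m
βl = 2π·l/λ = 2π × 0.428 = 154°
tan(βl) = -0.488
For a shorted stub, Z_in = jZ_0·tan(βl)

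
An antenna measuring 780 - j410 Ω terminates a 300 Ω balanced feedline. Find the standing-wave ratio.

VSWR ≈ 3.41

Γ = (Z_L − Z_0)/(Z_L + Z_0) = (480 − j410)/(1080 − j410)
|Γ| = 631/1160 = 0.546
VSWR = (1 + |Γ|)/(1 − |Γ|) = 1.55/0.454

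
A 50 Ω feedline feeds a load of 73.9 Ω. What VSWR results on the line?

For a purely resistive load, VSWR = R_L/Z_0 or Z_0/R_L (whichever > 1) = 73.9/50

VSWR ≈ 1.48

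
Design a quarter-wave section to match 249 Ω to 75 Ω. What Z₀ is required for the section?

Z_qwt ≈ 137 Ω

Z_qwt = √(Z_0·R_L) = √(75 × 249) = √18680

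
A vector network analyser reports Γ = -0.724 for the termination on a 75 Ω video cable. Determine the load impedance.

Z_L = Z_0·(1 + Γ)/(1 − Γ) = 75·(0.276)/(1.72)

Z_L ≈ 12 Ω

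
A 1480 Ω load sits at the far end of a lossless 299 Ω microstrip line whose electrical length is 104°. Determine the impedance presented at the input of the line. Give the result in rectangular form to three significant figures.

Z_in ≈ 64 + j71.3 Ω

tan(βl) = tan(104°) = -4.01
Z_in = Z_0·(Z_L + jZ_0·tanβl)/(Z_0 + jZ_L·tanβl)
     = 299·(1480 − j1200)/(299 − j5940)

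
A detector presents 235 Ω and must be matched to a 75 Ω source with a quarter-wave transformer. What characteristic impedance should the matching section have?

Z_qwt ≈ 133 Ω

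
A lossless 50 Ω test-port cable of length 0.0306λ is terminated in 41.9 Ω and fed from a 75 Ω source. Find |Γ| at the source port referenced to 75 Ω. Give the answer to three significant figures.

|Γ| ≈ 0.279

βl = 2π × 0.0306 = 11°
tan(βl) = 0.195
Z_in = Z_0·(Z_L + jZ_0·tanβl)/(Z_0 + jZ_L·tanβl) = 42.4 + j2.82 Ω
Γ_s = (Z_in − Z_s)/(Z_in + Z_s) = (-32.6 + j2.82)/(117 + j2.82), |Γ_s| = 0.279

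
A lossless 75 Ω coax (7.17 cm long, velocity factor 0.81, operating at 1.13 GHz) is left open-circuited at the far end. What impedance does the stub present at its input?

Z_in ≈ +j43.4 Ω

λ = v/f = 0.81·c / 1.13 GHz = 0.215 m
βl = 2π·l/λ = 2π × 0.333 = 120°
tan(βl) = -1.73
For an open-circuited stub, Z_in = −jZ_0·cot(βl) = −jZ_0/tan(βl)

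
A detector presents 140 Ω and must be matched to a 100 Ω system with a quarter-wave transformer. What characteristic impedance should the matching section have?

Z_qwt = √(Z_0·R_L) = √(100 × 140) = √14000

Z_qwt ≈ 118 Ω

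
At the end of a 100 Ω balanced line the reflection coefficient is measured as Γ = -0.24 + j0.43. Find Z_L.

Z_L ≈ 44 + j49.9 Ω

Z_L = Z_0·(1 + Γ)/(1 − Γ) = 100·(0.76 + j0.43)/(1.24 − j0.43)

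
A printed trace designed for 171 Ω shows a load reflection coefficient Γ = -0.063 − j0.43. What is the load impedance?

Z_L = Z_0·(1 + Γ)/(1 − Γ) = 171·(0.937 − j0.43)/(1.06 + j0.43)

Z_L ≈ 105 − j112 Ω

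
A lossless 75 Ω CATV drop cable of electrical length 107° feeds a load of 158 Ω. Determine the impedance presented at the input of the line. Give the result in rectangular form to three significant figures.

Z_in ≈ 38.1 + j17.4 Ω

tan(βl) = tan(107°) = -3.27
Z_in = Z_0·(Z_L + jZ_0·tanβl)/(Z_0 + jZ_L·tanβl)
     = 75·(158 − j245)/(75 − j517)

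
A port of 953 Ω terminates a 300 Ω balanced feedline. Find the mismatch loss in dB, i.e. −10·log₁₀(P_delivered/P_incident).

mismatch loss ≈ 1.38 dB

Γ = (953 − 300)/(953 + 300) = 0.521
|Γ|² = 0.272, so P_del/P_inc = 1 − |Γ|² = 0.728
ML = −10·log₁₀(1 − |Γ|²)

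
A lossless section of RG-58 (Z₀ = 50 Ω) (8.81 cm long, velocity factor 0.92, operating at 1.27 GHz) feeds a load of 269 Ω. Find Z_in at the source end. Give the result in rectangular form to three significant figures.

Z_in ≈ 27.5 + j66.4 Ω

λ = v/f = 0.92·c / 1.27 GHz = 0.217 m
βl = 2π·l/λ = 2π × 0.405 = 146°
tan(βl) = tan(146°) = -0.676
Z_in = Z_0·(Z_L + jZ_0·tanβl)/(Z_0 + jZ_L·tanβl)
     = 50·(269 − j33.8)/(50 − j182)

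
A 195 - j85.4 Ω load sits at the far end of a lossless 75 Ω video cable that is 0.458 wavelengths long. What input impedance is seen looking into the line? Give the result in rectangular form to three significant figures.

Z_in ≈ 215 + j65.6 Ω

βl = 2π × 0.458 = 165°
tan(βl) = tan(165°) = -0.27
Z_in = Z_0·(Z_L + jZ_0·tanβl)/(Z_0 + jZ_L·tanβl)
     = 75·(195 − j106)/(51.9 − j52.7)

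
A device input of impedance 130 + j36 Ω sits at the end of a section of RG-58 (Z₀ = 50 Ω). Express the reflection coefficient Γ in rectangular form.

Γ ≈ 0.466 + j0.107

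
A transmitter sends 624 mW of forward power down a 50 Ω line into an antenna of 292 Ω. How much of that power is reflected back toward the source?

P_reflected ≈ 312 mW

Γ = (292 − 50)/(292 + 50) = 0.708
|Γ|² = 0.501
P_refl = |Γ|²·P_inc = 312 mW, P_del = (1 − |Γ|²)·P_inc = 312 mW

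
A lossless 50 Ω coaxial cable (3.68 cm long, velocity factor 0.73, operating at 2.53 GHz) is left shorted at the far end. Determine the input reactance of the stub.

λ = v/f = 0.73·c / 2.53 GHz = 0.0866 m
βl = 2π·l/λ = 2π × 0.425 = 153°
tan(βl) = -0.508
For a shorted stub, Z_in = jZ_0·tan(βl)

X_in ≈ -25.4 Ω (capacitive)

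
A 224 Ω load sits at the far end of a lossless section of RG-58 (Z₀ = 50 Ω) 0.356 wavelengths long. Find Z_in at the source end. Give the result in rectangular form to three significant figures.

βl = 2π × 0.356 = 128°
tan(βl) = tan(128°) = -1.27
Z_in = Z_0·(Z_L + jZ_0·tanβl)/(Z_0 + jZ_L·tanβl)
     = 50·(224 − j63.6)/(50 − j285)

Z_in ≈ 17.5 + j36.2 Ω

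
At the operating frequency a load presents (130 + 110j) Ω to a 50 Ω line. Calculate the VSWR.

VSWR ≈ 4.63

Γ = (Z_L − Z_0)/(Z_L + Z_0) = (80 + j110)/(180 + j110)
|Γ| = 136/211 = 0.645
VSWR = (1 + |Γ|)/(1 − |Γ|) = 1.64/0.355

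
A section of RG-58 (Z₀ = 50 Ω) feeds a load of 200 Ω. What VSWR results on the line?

VSWR ≈ 4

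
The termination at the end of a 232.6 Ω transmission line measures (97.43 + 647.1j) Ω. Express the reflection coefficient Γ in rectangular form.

Γ = (Z_L − Z_0)/(Z_L + Z_0) = (-135.2 + j647.1)/(330 + j647.1)

Γ ≈ 0.709 + j0.571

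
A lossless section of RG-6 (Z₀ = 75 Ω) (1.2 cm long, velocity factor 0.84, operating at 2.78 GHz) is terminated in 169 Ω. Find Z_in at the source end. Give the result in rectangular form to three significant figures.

λ = v/f = 0.84·c / 2.78 GHz = 0.0906 m
βl = 2π·l/λ = 2π × 0.132 = 47.7°
tan(βl) = tan(47.7°) = 1.1
Z_in = Z_0·(Z_L + jZ_0·tanβl)/(Z_0 + jZ_L·tanβl)
     = 75·(169 + j82.3)/(75 + j185)

Z_in ≈ 52.4 − j47.2 Ω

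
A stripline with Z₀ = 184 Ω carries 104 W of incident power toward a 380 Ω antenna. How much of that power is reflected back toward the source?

P_reflected ≈ 12.6 W

Γ = (380 − 184)/(380 + 184) = 0.348
|Γ|² = 0.121
P_refl = |Γ|²·P_inc = 12.6 W, P_del = (1 − |Γ|²)·P_inc = 91.4 W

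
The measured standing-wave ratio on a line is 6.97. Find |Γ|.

|Γ| ≈ 0.749

|Γ| = (S − 1)/(S + 1) = (6.97 − 1)/(6.97 + 1) = 5.97/7.97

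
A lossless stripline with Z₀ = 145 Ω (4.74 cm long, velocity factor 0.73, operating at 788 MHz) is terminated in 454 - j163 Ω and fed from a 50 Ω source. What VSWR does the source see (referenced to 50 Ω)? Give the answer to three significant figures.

λ = v/f = 0.73·c / 788 MHz = 0.278 m
βl = 2π·l/λ = 2π × 0.171 = 61.4°
tan(βl) = 1.83
Z_in = Z_0·(Z_L + jZ_0·tanβl)/(Z_0 + jZ_L·tanβl) = 46.8 − j54.1 Ω
Γ_s = (Z_in − Z_s)/(Z_in + Z_s) = (-3.22 − j54.1)/(96.8 − j54.1), |Γ_s| = 0.489
VSWR = (1 + |Γ_s|)/(1 − |Γ_s|)

VSWR ≈ 2.91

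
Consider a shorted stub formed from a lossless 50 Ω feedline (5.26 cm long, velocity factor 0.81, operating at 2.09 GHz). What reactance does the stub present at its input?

X_in ≈ -15.4 Ω (capacitive)

λ = v/f = 0.81·c / 2.09 GHz = 0.116 m
βl = 2π·l/λ = 2π × 0.452 = 163°
tan(βl) = -0.308
For a shorted stub, Z_in = jZ_0·tan(βl)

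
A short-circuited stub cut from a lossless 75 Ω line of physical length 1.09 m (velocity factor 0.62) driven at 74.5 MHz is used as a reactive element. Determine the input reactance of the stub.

X_in ≈ -31.6 Ω (capacitive)

λ = v/f = 0.62·c / 74.5 MHz = 2.5 m
βl = 2π·l/λ = 2π × 0.437 = 157°
tan(βl) = -0.421
For a short-circuited stub, Z_in = jZ_0·tan(βl)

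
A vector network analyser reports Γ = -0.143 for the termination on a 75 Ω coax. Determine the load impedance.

Z_L = Z_0·(1 + Γ)/(1 − Γ) = 75·(0.857)/(1.14)

Z_L ≈ 56.2 Ω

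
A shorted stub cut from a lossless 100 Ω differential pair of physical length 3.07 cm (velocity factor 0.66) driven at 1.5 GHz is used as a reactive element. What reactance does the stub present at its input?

λ = v/f = 0.66·c / 1.5 GHz = 0.132 m
βl = 2π·l/λ = 2π × 0.233 = 83.7°
tan(βl) = 9.1
For a shorted stub, Z_in = jZ_0·tan(βl)

X_in ≈ 910 Ω (inductive)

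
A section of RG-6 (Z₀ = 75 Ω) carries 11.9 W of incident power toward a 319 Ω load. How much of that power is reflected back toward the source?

P_reflected ≈ 4.56 W

Γ = (319 − 75)/(319 + 75) = 0.619
|Γ|² = 0.384
P_refl = |Γ|²·P_inc = 4.56 W, P_del = (1 − |Γ|²)·P_inc = 7.34 W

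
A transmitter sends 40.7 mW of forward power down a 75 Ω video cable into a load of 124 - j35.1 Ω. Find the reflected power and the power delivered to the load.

P_reflected ≈ 3.62 mW; P_delivered ≈ 37.1 mW

|Γ| = |(49 − j35.1)/(199 − j35.1)| = 0.298
|Γ|² = 0.089
P_refl = |Γ|²·P_inc = 3.62 mW, P_del = (1 − |Γ|²)·P_inc = 37.1 mW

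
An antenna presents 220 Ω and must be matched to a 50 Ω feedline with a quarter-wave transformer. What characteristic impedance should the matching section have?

Z_qwt = √(Z_0·R_L) = √(50 × 220) = √11000

Z_qwt ≈ 105 Ω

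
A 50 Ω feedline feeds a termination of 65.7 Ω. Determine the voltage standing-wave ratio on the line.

VSWR ≈ 1.31

For a purely resistive load, VSWR = R_L/Z_0 or Z_0/R_L (whichever > 1) = 65.7/50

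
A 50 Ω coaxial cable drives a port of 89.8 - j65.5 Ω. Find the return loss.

Γ = (39.8 − j65.5)/(139.8 − j65.5), |Γ| = 0.496
RL = −20·log₁₀|Γ| = −20·log₁₀(0.496)

RL ≈ 6.08 dB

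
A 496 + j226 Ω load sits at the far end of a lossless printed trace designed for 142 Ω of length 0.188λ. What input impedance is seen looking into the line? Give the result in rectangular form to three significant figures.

Z_in ≈ 42.6 − j72.7 Ω

βl = 2π × 0.188 = 67.7°
tan(βl) = tan(67.7°) = 2.44
Z_in = Z_0·(Z_L + jZ_0·tanβl)/(Z_0 + jZ_L·tanβl)
     = 142·(496 + j572)/(-408 + j1210)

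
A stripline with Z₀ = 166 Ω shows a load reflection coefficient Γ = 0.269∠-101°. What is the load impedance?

Z_L ≈ 131 − j74.6 Ω

Z_L = Z_0·(1 + Γ)/(1 − Γ) = 166·(0.949 − j0.264)/(1.05 + j0.264)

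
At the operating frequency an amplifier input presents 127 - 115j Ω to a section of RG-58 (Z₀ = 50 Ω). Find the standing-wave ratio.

VSWR ≈ 4.81

Γ = (Z_L − Z_0)/(Z_L + Z_0) = (77 − j115)/(177 − j115)
|Γ| = 138/211 = 0.656
VSWR = (1 + |Γ|)/(1 − |Γ|) = 1.66/0.344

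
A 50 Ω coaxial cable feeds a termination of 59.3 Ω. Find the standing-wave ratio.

Γ = (59.3 − 50)/(59.3 + 50) = 0.0851
VSWR = (1 + 0.0851)/(1 − 0.0851)

VSWR ≈ 1.19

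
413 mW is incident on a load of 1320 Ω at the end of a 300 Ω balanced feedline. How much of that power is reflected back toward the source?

Γ = (1320 − 300)/(1320 + 300) = 0.63
|Γ|² = 0.396
P_refl = |Γ|²·P_inc = 164 mW, P_del = (1 − |Γ|²)·P_inc = 249 mW

P_reflected ≈ 164 mW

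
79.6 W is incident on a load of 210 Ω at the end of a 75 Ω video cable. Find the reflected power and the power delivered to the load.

Γ = (210 − 75)/(210 + 75) = 0.474
|Γ|² = 0.224
P_refl = |Γ|²·P_inc = 17.9 W, P_del = (1 − |Γ|²)·P_inc = 61.7 W

P_reflected ≈ 17.9 W; P_delivered ≈ 61.7 W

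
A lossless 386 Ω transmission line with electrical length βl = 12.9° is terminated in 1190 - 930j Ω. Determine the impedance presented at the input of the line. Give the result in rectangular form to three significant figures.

Z_in ≈ 431 − j738 Ω

tan(βl) = tan(12.9°) = 0.229
Z_in = Z_0·(Z_L + jZ_0·tanβl)/(Z_0 + jZ_L·tanβl)
     = 386·(1190 − j842)/(599 + j273)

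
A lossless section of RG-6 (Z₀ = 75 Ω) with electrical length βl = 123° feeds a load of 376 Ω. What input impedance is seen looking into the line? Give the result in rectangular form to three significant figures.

tan(βl) = tan(123°) = -1.54
Z_in = Z_0·(Z_L + jZ_0·tanβl)/(Z_0 + jZ_L·tanβl)
     = 75·(376 − j115)/(75 − j579)

Z_in ≈ 20.9 + j46 Ω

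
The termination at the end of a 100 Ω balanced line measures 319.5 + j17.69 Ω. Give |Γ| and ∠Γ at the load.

Γ = (Z_L − Z_0)/(Z_L + Z_0) = (219.5 + j17.69)/(419.5 + j17.69)
|Γ| = 220/420 = 0.524

Γ ≈ 0.524 ∠ 2.19°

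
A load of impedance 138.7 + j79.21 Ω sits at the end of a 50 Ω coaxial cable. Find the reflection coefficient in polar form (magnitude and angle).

Γ = (Z_L − Z_0)/(Z_L + Z_0) = (88.7 + j79.21)/(188.7 + j79.21)
|Γ| = 119/205 = 0.581

Γ ≈ 0.581 ∠ 19°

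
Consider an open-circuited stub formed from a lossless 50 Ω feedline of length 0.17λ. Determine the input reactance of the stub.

βl = 2π × 0.17 = 61.2°
tan(βl) = 1.82
For an open-circuited stub, Z_in = −jZ_0·cot(βl) = −jZ_0/tan(βl)

X_in ≈ -27.5 Ω (capacitive)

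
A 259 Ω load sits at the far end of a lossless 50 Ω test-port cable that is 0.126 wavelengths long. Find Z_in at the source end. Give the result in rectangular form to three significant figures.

Z_in ≈ 18.4 − j45.9 Ω

βl = 2π × 0.126 = 45.4°
tan(βl) = tan(45.4°) = 1.01
Z_in = Z_0·(Z_L + jZ_0·tanβl)/(Z_0 + jZ_L·tanβl)
     = 50·(259 + j50.6)/(50 + j262)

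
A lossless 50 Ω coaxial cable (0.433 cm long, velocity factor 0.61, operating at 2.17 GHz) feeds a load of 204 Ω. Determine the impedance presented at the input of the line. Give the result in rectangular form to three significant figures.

Z_in ≈ 79.3 − j91.4 Ω

λ = v/f = 0.61·c / 2.17 GHz = 0.0843 m
βl = 2π·l/λ = 2π × 0.0513 = 18.5°
tan(βl) = tan(18.5°) = 0.334
Z_in = Z_0·(Z_L + jZ_0·tanβl)/(Z_0 + jZ_L·tanβl)
     = 50·(204 + j16.7)/(50 + j68.2)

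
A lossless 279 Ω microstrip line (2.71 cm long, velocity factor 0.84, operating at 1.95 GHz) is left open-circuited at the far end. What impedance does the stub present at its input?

Z_in ≈ −j72.2 Ω

λ = v/f = 0.84·c / 1.95 GHz = 0.129 m
βl = 2π·l/λ = 2π × 0.21 = 75.5°
tan(βl) = 3.86
For an open-circuited stub, Z_in = −jZ_0·cot(βl) = −jZ_0/tan(βl)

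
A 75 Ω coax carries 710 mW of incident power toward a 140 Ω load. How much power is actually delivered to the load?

Γ = (140 − 75)/(140 + 75) = 0.302
|Γ|² = 0.0914
P_refl = |Γ|²·P_inc = 64.9 mW, P_del = (1 − |Γ|²)·P_inc = 645 mW

P_delivered ≈ 645 mW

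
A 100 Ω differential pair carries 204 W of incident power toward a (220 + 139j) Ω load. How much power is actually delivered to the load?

|Γ| = |(120 + j139)/(320 + j139)| = 0.526
|Γ|² = 0.277
P_refl = |Γ|²·P_inc = 56.5 W, P_del = (1 − |Γ|²)·P_inc = 147 W

P_delivered ≈ 147 W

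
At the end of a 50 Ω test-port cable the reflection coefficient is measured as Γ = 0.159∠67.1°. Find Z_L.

Z_L ≈ 54.1 + j16.2 Ω

Z_L = Z_0·(1 + Γ)/(1 − Γ) = 50·(1.06 + j0.146)/(0.938 − j0.146)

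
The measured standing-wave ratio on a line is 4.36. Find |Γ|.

|Γ| = (S − 1)/(S + 1) = (4.36 − 1)/(4.36 + 1) = 3.36/5.36

|Γ| ≈ 0.627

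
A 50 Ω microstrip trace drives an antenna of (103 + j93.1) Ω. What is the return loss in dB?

RL ≈ 4.46 dB

Γ = (53 + j93.1)/(153 + j93.1), |Γ| = 0.598
RL = −20·log₁₀|Γ| = −20·log₁₀(0.598)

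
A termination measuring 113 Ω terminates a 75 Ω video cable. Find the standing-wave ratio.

VSWR ≈ 1.51

Γ = (113 − 75)/(113 + 75) = 0.202
VSWR = (1 + 0.202)/(1 − 0.202)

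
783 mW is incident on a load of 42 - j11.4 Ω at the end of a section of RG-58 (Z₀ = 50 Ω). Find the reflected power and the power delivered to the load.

P_reflected ≈ 17.7 mW; P_delivered ≈ 765 mW

|Γ| = |(-8 − j11.4)/(92 − j11.4)| = 0.15
|Γ|² = 0.0226
P_refl = |Γ|²·P_inc = 17.7 mW, P_del = (1 − |Γ|²)·P_inc = 765 mW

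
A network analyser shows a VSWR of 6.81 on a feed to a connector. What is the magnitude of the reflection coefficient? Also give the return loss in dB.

|Γ| = (S − 1)/(S + 1) = (6.81 − 1)/(6.81 + 1) = 5.81/7.81
RL = −20·log₁₀|Γ| = −20·log₁₀(0.744)

|Γ| ≈ 0.744; return loss ≈ 2.57 dB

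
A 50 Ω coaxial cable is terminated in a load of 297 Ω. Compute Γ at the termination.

Γ = (Z_L − Z_0)/(Z_L + Z_0) = (297 − 50)/(297 + 50) = 247/347

Γ = 0.712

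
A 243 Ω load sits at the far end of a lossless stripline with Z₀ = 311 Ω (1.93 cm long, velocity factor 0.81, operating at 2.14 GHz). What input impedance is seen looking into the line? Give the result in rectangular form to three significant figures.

λ = v/f = 0.81·c / 2.14 GHz = 0.114 m
βl = 2π·l/λ = 2π × 0.17 = 61.2°
tan(βl) = tan(61.2°) = 1.82
Z_in = Z_0·(Z_L + jZ_0·tanβl)/(Z_0 + jZ_L·tanβl)
     = 311·(243 + j565)/(311 + j442)

Z_in ≈ 347 + j73 Ω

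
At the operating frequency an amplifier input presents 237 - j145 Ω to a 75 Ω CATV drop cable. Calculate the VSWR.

Γ = (Z_L − Z_0)/(Z_L + Z_0) = (162 − j145)/(312 − j145)
|Γ| = 217/344 = 0.632
VSWR = (1 + |Γ|)/(1 − |Γ|) = 1.63/0.368

VSWR ≈ 4.43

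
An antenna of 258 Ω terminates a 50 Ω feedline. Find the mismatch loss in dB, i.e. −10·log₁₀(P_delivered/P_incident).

Γ = (258 − 50)/(258 + 50) = 0.675
|Γ|² = 0.456, so P_del/P_inc = 1 − |Γ|² = 0.544
ML = −10·log₁₀(1 − |Γ|²)

mismatch loss ≈ 2.64 dB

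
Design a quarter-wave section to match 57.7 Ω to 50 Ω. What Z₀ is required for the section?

Z_qwt = √(Z_0·R_L) = √(50 × 57.7) = √2885

Z_qwt ≈ 53.7 Ω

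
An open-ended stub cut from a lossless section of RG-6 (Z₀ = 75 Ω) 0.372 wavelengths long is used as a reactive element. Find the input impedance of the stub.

βl = 2π × 0.372 = 134°
tan(βl) = -1.04
For an open-ended stub, Z_in = −jZ_0·cot(βl) = −jZ_0/tan(βl)

Z_in ≈ +j72.2 Ω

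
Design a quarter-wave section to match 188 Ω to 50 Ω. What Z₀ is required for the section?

Z_qwt ≈ 97 Ω

Z_qwt = √(Z_0·R_L) = √(50 × 188) = √9400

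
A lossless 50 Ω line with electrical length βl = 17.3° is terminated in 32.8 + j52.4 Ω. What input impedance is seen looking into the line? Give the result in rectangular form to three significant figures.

tan(βl) = tan(17.3°) = 0.311
Z_in = Z_0·(Z_L + jZ_0·tanβl)/(Z_0 + jZ_L·tanβl)
     = 50·(32.8 + j68)/(33.7 + j10.2)

Z_in ≈ 72.6 + j78.9 Ω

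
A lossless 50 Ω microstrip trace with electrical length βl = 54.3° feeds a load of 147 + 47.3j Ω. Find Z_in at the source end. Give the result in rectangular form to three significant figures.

Z_in ≈ 25.6 − j37.9 Ω

tan(βl) = tan(54.3°) = 1.39
Z_in = Z_0·(Z_L + jZ_0·tanβl)/(Z_0 + jZ_L·tanβl)
     = 50·(147 + j117)/(-15.8 + j205)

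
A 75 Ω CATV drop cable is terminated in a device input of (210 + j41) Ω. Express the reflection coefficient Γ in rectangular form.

Γ ≈ 0.484 + j0.0742

Γ = (Z_L − Z_0)/(Z_L + Z_0) = (135 + j41)/(285 + j41)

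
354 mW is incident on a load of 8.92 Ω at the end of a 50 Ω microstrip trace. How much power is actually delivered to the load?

Γ = (8.92 − 50)/(8.92 + 50) = -0.697
|Γ|² = 0.486
P_refl = |Γ|²·P_inc = 172 mW, P_del = (1 − |Γ|²)·P_inc = 182 mW

P_delivered ≈ 182 mW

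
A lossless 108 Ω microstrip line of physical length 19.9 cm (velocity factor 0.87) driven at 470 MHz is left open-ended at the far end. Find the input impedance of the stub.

λ = v/f = 0.87·c / 470 MHz = 0.555 m
βl = 2π·l/λ = 2π × 0.358 = 129°
tan(βl) = -1.23
For an open-ended stub, Z_in = −jZ_0·cot(βl) = −jZ_0/tan(βl)

Z_in ≈ +j87.5 Ω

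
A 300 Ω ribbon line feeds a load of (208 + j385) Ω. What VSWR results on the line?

VSWR ≈ 4.28

Γ = (Z_L − Z_0)/(Z_L + Z_0) = (-92 + j385)/(508 + j385)
|Γ| = 396/637 = 0.621
VSWR = (1 + |Γ|)/(1 − |Γ|) = 1.62/0.379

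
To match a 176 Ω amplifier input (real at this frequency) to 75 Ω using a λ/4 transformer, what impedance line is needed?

Z_qwt = √(Z_0·R_L) = √(75 × 176) = √13200

Z_qwt ≈ 115 Ω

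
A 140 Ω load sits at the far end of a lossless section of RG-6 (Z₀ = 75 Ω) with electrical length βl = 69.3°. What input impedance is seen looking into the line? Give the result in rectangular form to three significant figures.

Z_in ≈ 44.1 − j19.4 Ω

tan(βl) = tan(69.3°) = 2.65
Z_in = Z_0·(Z_L + jZ_0·tanβl)/(Z_0 + jZ_L·tanβl)
     = 75·(140 + j198)/(75 + j370)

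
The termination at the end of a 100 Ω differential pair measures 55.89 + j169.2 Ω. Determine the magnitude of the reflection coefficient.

Γ = (Z_L − Z_0)/(Z_L + Z_0) = (-44.11 + j169.2)/(155.9 + j169.2)
|Γ| = 175/230

|Γ| ≈ 0.76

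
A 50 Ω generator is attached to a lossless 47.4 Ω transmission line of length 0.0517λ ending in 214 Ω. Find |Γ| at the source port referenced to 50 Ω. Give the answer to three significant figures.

βl = 2π × 0.0517 = 18.6°
tan(βl) = 0.337
Z_in = Z_0·(Z_L + jZ_0·tanβl)/(Z_0 + jZ_L·tanβl) = 71.9 − j93.4 Ω
Γ_s = (Z_in − Z_s)/(Z_in + Z_s) = (21.9 − j93.4)/(122 − j93.4), |Γ_s| = 0.625

|Γ| ≈ 0.625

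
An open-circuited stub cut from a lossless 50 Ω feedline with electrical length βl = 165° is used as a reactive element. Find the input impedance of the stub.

tan(βl) = -0.268
For an open-circuited stub, Z_in = −jZ_0·cot(βl) = −jZ_0/tan(βl)

Z_in ≈ +j187 Ω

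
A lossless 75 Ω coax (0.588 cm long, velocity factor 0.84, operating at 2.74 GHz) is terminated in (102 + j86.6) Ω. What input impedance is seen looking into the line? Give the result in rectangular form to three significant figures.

Z_in ≈ 203 + j2.4 Ω

λ = v/f = 0.84·c / 2.74 GHz = 0.092 m
βl = 2π·l/λ = 2π × 0.0639 = 23°
tan(βl) = tan(23°) = 0.425
Z_in = Z_0·(Z_L + jZ_0·tanβl)/(Z_0 + jZ_L·tanβl)
     = 75·(102 + j118)/(38.2 + j43.3)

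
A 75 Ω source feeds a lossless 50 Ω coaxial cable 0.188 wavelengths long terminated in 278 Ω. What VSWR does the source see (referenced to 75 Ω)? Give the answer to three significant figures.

VSWR ≈ 7.68

βl = 2π × 0.188 = 67.7°
tan(βl) = 2.44
Z_in = Z_0·(Z_L + jZ_0·tanβl)/(Z_0 + jZ_L·tanβl) = 10.5 − j19.8 Ω
Γ_s = (Z_in − Z_s)/(Z_in + Z_s) = (-64.5 − j19.8)/(85.5 − j19.8), |Γ_s| = 0.77
VSWR = (1 + |Γ_s|)/(1 − |Γ_s|)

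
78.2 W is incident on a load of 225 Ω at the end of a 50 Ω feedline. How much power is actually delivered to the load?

Γ = (225 − 50)/(225 + 50) = 0.636
|Γ|² = 0.405
P_refl = |Γ|²·P_inc = 31.7 W, P_del = (1 − |Γ|²)·P_inc = 46.5 W

P_delivered ≈ 46.5 W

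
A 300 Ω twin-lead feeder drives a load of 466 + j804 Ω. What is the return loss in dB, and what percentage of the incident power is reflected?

RL ≈ 2.62 dB; 54.7% of incident power reflected

Γ = (166 + j804)/(766 + j804), |Γ| = 0.739
RL = −20·log₁₀(0.739) = 2.62 dB
P_refl/P_inc = |Γ|² = 0.547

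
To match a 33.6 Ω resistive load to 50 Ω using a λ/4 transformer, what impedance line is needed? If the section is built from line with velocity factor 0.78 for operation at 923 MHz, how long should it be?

Z_qwt ≈ 41 Ω; length ≈ 6.34 cm

Z_qwt = √(Z_0·R_L) = √(50 × 33.6) = √1680
λ = 0.78·c/f = 0.254 m, so l = λ/4 = 0.0634 m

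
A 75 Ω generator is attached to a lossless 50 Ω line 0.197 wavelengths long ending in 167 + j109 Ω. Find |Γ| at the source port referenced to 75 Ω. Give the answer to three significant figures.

|Γ| ≈ 0.732

βl = 2π × 0.197 = 70.9°
tan(βl) = 2.89
Z_in = Z_0·(Z_L + jZ_0·tanβl)/(Z_0 + jZ_L·tanβl) = 12.9 − j24.4 Ω
Γ_s = (Z_in − Z_s)/(Z_in + Z_s) = (-62.1 − j24.4)/(87.9 − j24.4), |Γ_s| = 0.732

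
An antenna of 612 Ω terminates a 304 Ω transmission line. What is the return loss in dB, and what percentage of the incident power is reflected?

Γ = (612 − 304)/(612 + 304) = 0.336
RL = −20·log₁₀(0.336) = 9.47 dB
P_refl/P_inc = |Γ|² = 0.113

RL ≈ 9.47 dB; 11.3% of incident power reflected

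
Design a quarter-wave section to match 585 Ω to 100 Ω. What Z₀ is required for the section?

Z_qwt = √(Z_0·R_L) = √(100 × 585) = √58500

Z_qwt ≈ 242 Ω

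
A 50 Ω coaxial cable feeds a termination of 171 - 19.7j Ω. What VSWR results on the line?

Γ = (Z_L − Z_0)/(Z_L + Z_0) = (121 − j19.7)/(221 − j19.7)
|Γ| = 123/222 = 0.553
VSWR = (1 + |Γ|)/(1 − |Γ|) = 1.55/0.447

VSWR ≈ 3.47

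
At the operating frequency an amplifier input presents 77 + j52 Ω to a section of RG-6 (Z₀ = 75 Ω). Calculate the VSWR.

VSWR ≈ 1.96

Γ = (Z_L − Z_0)/(Z_L + Z_0) = (2 + j52)/(152 + j52)
|Γ| = 52/161 = 0.324
VSWR = (1 + |Γ|)/(1 − |Γ|) = 1.32/0.676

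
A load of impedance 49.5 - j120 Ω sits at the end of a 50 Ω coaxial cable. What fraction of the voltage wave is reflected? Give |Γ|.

Γ = (Z_L − Z_0)/(Z_L + Z_0) = (-0.5 − j120)/(99.5 − j120)
|Γ| = 120/156

|Γ| ≈ 0.77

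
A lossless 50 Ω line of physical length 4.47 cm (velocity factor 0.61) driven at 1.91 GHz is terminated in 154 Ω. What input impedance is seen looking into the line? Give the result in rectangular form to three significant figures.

λ = v/f = 0.61·c / 1.91 GHz = 0.0958 m
βl = 2π·l/λ = 2π × 0.467 = 168°
tan(βl) = tan(168°) = -0.213
Z_in = Z_0·(Z_L + jZ_0·tanβl)/(Z_0 + jZ_L·tanβl)
     = 50·(154 − j10.7)/(50 − j32.9)

Z_in ≈ 112 + j63.2 Ω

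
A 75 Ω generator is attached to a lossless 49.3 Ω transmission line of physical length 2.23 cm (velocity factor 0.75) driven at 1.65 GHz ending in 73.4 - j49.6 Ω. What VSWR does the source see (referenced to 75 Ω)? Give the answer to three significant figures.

λ = v/f = 0.75·c / 1.65 GHz = 0.136 m
βl = 2π·l/λ = 2π × 0.164 = 58.9°
tan(βl) = 1.66
Z_in = Z_0·(Z_L + jZ_0·tanβl)/(Z_0 + jZ_L·tanβl) = 20.8 − j7.25 Ω
Γ_s = (Z_in − Z_s)/(Z_in + Z_s) = (-54.2 − j7.25)/(95.8 − j7.25), |Γ_s| = 0.569
VSWR = (1 + |Γ_s|)/(1 − |Γ_s|)

VSWR ≈ 3.64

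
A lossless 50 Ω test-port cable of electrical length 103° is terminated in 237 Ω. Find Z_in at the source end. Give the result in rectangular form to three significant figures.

Z_in ≈ 11.1 + j11 Ω

tan(βl) = tan(103°) = -4.33
Z_in = Z_0·(Z_L + jZ_0·tanβl)/(Z_0 + jZ_L·tanβl)
     = 50·(237 − j217)/(50 − j1030)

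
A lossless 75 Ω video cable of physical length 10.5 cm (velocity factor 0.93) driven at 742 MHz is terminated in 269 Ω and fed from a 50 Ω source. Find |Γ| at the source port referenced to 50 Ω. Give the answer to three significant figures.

λ = v/f = 0.93·c / 742 MHz = 0.376 m
βl = 2π·l/λ = 2π × 0.279 = 101°
tan(βl) = -5.38
Z_in = Z_0·(Z_L + jZ_0·tanβl)/(Z_0 + jZ_L·tanβl) = 21.6 + j12.8 Ω
Γ_s = (Z_in − Z_s)/(Z_in + Z_s) = (-28.4 + j12.8)/(71.6 + j12.8), |Γ_s| = 0.429

|Γ| ≈ 0.429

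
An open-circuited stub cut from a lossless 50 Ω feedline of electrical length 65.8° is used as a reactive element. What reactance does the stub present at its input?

X_in ≈ -22.5 Ω (capacitive)

tan(βl) = 2.23
For an open-circuited stub, Z_in = −jZ_0·cot(βl) = −jZ_0/tan(βl)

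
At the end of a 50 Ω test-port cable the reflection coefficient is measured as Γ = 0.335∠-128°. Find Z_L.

Z_L = Z_0·(1 + Γ)/(1 − Γ) = 50·(0.794 − j0.264)/(1.21 + j0.264)

Z_L ≈ 29.1 − j17.3 Ω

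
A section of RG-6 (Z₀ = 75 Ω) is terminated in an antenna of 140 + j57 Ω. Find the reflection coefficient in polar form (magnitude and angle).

Γ = (Z_L − Z_0)/(Z_L + Z_0) = (65 + j57)/(215 + j57)
|Γ| = 86.5/222 = 0.389

Γ ≈ 0.389 ∠ 26.4°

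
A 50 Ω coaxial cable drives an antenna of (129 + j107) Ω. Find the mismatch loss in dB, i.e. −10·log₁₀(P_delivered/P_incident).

Γ = (79 + j107)/(179 + j107), |Γ| = 0.638
|Γ|² = 0.407, so P_del/P_inc = 1 − |Γ|² = 0.593
ML = −10·log₁₀(1 − |Γ|²)

mismatch loss ≈ 2.27 dB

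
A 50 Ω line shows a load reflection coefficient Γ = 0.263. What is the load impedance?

Z_L ≈ 85.7 Ω

Z_L = Z_0·(1 + Γ)/(1 − Γ) = 50·(1.26)/(0.737)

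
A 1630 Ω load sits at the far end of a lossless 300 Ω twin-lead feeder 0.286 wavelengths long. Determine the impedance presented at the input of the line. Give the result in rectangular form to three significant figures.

Z_in ≈ 58 + j66.6 Ω

βl = 2π × 0.286 = 103°
tan(βl) = tan(103°) = -4.35
Z_in = Z_0·(Z_L + jZ_0·tanβl)/(Z_0 + jZ_L·tanβl)
     = 300·(1630 − j1300)/(300 − j7080)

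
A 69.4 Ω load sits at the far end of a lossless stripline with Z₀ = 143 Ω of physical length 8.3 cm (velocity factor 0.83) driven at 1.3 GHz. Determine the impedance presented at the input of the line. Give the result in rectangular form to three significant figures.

λ = v/f = 0.83·c / 1.3 GHz = 0.192 m
βl = 2π·l/λ = 2π × 0.433 = 156°
tan(βl) = tan(156°) = -0.445
Z_in = Z_0·(Z_L + jZ_0·tanβl)/(Z_0 + jZ_L·tanβl)
     = 143·(69.4 − j63.7)/(143 − j30.9)

Z_in ≈ 79.4 − j46.5 Ω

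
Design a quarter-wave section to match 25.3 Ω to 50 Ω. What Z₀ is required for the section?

Z_qwt = √(Z_0·R_L) = √(50 × 25.3) = √1265

Z_qwt ≈ 35.6 Ω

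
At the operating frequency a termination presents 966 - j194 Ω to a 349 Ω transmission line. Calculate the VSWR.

VSWR ≈ 2.9

Γ = (Z_L − Z_0)/(Z_L + Z_0) = (617 − j194)/(1315 − j194)
|Γ| = 647/1330 = 0.487
VSWR = (1 + |Γ|)/(1 − |Γ|) = 1.49/0.513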